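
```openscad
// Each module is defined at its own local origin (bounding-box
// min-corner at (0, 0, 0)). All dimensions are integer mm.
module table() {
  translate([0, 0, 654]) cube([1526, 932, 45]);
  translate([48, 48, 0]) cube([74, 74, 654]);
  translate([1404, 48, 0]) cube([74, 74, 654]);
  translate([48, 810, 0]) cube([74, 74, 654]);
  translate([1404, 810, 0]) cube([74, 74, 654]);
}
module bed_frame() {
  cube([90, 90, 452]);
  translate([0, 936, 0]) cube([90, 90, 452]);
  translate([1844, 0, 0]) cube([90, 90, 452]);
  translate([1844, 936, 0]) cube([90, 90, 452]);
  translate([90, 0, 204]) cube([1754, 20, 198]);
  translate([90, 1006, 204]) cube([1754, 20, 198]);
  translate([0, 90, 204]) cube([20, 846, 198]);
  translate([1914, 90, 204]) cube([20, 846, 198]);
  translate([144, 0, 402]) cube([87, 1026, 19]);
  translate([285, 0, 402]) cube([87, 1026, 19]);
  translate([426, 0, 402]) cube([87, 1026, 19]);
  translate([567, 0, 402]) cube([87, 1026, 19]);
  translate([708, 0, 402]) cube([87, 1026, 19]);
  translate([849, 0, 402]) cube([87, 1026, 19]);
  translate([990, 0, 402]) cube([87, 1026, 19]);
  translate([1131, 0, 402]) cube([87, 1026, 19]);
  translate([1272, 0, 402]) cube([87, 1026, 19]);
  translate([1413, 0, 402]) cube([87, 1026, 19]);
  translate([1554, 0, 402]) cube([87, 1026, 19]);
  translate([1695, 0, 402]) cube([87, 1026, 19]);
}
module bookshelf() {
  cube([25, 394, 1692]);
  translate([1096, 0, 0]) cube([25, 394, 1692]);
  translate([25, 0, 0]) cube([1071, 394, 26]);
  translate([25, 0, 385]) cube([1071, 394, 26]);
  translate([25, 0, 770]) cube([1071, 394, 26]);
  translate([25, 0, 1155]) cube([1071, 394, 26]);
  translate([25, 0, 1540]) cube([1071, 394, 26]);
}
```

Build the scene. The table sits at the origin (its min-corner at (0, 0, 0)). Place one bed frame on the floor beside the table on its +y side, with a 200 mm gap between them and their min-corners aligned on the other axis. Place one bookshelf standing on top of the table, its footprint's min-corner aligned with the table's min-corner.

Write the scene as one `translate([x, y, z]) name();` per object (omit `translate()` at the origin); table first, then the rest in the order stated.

table();
translate([0, 1132, 0]) bed_frame();
translate([0, 0, 699]) bookshelf();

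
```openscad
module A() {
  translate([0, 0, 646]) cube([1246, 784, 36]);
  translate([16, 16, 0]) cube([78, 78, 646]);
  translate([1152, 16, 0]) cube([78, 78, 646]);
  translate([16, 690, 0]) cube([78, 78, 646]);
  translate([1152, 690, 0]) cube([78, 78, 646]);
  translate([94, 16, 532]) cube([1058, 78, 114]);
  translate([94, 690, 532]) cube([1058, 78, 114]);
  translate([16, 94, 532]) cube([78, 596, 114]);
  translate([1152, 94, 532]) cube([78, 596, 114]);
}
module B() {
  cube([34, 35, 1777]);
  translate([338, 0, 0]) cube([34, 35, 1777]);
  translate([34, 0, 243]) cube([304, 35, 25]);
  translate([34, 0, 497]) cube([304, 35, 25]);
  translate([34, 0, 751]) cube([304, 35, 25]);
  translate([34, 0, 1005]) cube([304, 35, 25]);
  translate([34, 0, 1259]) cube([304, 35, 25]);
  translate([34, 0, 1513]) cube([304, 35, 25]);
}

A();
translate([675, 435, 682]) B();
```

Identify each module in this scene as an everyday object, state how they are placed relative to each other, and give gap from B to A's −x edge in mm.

A is a table. B is a ladder. The ladder is on top of the table. The gap from the ladder to the table's −x edge is 675 mm.

The ladder's min-x is at 675; the table's min-x is 0; gap = 675 mm.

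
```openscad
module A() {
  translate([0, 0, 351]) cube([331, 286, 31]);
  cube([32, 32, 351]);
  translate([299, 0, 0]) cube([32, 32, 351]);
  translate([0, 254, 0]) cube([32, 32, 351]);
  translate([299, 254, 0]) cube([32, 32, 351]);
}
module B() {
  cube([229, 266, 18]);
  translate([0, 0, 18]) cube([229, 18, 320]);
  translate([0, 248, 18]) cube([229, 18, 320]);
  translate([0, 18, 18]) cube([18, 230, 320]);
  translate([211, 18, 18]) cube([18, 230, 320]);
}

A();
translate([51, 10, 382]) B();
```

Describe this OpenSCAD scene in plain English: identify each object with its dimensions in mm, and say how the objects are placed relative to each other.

A is a simple wooden stool: a rectangular seat 331 mm (x) by 286 mm (y), 31 mm thick, top face at z = 382 mm, on four square legs, each 32×32 mm in cross-section. The legs rest on z = 0, each flush with a corner of the seat.

B is an open storage box with external size 229×266×338 mm and wall thickness 18 mm (the base is also 18 mm thick). The base covers the whole footprint; the four walls stand on the base, with the y-facing walls full-width and the x-facing walls fitting between their inner faces.

The open box is on top of the stool, centred.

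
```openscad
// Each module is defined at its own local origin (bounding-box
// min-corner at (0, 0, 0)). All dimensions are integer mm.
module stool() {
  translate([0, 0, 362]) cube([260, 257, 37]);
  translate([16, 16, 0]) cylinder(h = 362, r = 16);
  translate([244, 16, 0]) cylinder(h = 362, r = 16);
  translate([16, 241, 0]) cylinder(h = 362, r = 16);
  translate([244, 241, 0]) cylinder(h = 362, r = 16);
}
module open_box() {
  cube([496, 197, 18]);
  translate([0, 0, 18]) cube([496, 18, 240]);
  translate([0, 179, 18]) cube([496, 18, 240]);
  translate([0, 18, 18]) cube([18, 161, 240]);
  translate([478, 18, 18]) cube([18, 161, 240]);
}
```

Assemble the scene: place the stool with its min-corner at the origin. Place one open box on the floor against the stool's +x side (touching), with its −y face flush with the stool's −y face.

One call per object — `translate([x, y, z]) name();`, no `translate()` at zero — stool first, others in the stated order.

stool();
translate([260, 0, 0]) open_box();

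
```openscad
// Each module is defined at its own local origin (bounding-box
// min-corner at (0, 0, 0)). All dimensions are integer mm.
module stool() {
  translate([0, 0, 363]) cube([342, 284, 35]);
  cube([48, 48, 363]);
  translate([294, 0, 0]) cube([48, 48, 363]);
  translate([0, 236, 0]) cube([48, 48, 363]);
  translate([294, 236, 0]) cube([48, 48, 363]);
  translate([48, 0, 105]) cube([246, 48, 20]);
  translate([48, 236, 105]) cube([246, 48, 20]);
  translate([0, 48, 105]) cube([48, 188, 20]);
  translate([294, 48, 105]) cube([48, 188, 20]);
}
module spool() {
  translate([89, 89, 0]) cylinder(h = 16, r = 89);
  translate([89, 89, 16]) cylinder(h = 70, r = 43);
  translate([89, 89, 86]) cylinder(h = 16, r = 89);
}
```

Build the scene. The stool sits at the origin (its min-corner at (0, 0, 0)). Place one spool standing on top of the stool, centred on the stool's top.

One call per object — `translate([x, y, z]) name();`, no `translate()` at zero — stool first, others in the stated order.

stool();
translate([82, 53, 398]) spool();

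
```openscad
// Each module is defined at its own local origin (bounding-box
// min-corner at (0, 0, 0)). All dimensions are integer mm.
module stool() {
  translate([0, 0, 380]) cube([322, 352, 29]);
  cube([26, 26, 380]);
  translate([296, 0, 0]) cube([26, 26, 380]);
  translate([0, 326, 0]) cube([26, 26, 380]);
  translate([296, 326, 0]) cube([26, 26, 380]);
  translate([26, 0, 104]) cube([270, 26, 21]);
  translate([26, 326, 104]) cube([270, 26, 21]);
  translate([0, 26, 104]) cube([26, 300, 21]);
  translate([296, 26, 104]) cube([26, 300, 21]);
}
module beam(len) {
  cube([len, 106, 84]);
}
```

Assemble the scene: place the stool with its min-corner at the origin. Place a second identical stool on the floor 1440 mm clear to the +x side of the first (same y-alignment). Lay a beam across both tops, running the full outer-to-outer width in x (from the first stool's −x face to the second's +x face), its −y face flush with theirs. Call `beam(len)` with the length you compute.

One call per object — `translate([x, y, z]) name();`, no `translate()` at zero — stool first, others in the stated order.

stool();
translate([1762, 0, 0]) stool();
translate([0, 0, 409]) beam(2084);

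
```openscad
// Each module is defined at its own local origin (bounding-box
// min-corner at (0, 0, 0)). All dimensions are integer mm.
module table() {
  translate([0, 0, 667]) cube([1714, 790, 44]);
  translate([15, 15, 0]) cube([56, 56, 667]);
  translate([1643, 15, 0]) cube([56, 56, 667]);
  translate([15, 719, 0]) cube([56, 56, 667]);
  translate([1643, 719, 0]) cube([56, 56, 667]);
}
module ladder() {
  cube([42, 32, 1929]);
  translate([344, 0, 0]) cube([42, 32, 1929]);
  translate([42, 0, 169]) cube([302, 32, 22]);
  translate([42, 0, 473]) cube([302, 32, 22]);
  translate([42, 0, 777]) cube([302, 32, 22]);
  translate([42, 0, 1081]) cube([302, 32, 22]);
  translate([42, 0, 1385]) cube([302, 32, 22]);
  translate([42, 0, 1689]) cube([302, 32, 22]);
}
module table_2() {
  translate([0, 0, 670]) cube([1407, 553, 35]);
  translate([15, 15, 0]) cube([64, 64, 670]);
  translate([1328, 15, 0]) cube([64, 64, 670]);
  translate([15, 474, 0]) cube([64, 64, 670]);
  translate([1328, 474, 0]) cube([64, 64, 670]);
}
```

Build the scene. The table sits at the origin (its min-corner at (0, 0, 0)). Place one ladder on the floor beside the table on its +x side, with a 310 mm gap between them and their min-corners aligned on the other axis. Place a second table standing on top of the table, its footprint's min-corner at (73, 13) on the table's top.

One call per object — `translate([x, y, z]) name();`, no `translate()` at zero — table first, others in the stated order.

table();
translate([2024, 0, 0]) ladder();
translate([73, 13, 711]) table_2();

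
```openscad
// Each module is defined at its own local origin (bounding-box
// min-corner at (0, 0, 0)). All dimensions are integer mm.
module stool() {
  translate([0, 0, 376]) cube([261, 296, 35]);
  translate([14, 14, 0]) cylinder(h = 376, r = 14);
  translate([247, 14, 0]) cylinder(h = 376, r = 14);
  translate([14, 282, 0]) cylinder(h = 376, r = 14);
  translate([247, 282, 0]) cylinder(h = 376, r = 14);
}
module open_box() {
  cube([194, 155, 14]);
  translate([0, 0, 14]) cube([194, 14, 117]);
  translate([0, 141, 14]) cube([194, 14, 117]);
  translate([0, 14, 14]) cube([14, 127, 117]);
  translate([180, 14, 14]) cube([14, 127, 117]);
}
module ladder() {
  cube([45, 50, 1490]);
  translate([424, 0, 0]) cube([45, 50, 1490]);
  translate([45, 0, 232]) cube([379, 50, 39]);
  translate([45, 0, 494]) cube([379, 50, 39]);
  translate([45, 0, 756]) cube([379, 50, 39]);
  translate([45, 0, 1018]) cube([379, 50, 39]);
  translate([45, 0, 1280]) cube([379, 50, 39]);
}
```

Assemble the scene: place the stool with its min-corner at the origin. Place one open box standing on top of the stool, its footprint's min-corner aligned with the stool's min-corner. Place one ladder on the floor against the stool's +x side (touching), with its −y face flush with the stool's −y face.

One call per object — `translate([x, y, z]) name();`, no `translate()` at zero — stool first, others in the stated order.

stool();
translate([0, 0, 411]) open_box();
translate([261, 0, 0]) ladder();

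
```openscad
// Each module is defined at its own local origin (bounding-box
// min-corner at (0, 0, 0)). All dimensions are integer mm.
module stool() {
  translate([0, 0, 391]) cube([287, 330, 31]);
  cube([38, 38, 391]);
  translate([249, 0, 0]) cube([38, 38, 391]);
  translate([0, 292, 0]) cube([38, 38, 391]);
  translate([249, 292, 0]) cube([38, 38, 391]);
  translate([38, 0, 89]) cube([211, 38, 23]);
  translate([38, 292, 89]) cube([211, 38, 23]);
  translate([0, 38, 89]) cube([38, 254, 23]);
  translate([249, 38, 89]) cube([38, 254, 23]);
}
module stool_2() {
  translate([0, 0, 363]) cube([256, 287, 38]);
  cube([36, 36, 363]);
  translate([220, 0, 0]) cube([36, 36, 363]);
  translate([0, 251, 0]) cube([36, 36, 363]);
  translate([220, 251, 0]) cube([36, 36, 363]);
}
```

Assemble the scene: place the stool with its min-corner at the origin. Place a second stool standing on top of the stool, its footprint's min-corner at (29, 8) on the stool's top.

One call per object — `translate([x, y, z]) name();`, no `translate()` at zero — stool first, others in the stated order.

stool();
translate([29, 8, 422]) stool_2();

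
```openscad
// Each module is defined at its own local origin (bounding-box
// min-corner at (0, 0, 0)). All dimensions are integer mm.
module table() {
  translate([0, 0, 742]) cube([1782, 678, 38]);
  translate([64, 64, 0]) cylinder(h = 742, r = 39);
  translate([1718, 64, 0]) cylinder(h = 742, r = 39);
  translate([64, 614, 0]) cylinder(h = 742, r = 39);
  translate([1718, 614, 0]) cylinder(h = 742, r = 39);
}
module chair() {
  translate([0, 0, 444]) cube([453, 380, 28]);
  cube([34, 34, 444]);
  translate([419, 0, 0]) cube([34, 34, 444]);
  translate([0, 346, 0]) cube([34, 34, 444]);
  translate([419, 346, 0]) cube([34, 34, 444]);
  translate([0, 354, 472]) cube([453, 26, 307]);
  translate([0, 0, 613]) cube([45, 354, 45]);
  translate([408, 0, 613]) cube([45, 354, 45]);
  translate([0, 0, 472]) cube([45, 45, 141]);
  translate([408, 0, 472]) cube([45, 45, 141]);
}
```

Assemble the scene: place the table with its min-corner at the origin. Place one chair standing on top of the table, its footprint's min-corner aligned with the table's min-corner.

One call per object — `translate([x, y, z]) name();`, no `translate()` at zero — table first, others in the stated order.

table();
translate([0, 0, 780]) chair();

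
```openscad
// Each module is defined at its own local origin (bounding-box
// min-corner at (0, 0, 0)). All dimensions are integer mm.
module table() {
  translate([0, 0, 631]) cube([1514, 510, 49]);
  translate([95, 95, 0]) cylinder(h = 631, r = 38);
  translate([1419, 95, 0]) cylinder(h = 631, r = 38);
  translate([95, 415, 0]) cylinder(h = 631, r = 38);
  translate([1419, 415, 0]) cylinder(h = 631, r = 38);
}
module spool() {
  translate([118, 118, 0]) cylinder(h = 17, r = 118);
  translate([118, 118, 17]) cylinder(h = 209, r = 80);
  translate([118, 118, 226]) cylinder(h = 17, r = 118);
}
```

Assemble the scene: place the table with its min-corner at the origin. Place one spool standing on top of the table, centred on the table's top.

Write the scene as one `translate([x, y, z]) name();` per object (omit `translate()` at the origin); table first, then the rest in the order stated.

table();
translate([639, 137, 680]) spool();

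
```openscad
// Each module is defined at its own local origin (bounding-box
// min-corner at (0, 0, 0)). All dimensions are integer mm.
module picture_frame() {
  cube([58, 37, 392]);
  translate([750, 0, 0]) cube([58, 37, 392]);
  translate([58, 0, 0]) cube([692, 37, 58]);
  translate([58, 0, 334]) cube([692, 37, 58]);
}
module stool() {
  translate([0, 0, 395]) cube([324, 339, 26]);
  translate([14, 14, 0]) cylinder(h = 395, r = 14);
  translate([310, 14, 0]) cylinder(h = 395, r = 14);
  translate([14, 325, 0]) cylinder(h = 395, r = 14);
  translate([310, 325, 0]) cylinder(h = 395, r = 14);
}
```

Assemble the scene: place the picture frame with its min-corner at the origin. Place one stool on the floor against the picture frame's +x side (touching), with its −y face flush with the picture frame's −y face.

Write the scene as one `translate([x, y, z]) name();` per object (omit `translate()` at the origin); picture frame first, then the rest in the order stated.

picture_frame();
translate([808, 0, 0]) stool();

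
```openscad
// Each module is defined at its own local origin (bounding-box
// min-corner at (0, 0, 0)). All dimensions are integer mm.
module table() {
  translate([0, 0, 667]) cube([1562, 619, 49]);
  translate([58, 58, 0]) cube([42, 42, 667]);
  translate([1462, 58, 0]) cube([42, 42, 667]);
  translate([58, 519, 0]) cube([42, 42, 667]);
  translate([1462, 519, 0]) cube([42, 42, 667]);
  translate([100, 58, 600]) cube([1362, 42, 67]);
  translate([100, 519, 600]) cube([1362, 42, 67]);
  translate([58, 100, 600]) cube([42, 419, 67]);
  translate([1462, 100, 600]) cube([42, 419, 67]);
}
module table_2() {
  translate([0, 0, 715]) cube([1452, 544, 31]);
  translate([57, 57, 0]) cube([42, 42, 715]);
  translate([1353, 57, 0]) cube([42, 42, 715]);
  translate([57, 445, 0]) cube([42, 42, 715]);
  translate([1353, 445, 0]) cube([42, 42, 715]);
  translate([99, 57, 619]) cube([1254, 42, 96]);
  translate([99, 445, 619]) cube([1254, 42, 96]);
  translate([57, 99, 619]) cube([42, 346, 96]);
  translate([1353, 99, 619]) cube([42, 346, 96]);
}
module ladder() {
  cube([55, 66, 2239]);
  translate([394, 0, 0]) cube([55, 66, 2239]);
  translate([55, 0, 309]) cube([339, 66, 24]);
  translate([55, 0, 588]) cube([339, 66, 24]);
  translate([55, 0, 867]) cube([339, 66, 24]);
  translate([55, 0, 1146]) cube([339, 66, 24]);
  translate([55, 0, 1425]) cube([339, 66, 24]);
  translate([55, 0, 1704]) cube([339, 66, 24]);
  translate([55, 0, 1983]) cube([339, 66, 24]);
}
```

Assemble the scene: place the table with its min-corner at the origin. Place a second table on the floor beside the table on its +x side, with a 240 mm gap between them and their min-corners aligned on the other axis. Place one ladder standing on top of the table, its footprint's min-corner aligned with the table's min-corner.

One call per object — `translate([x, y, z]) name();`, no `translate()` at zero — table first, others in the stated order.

table();
translate([1802, 0, 0]) table_2();
translate([0, 0, 716]) ladder();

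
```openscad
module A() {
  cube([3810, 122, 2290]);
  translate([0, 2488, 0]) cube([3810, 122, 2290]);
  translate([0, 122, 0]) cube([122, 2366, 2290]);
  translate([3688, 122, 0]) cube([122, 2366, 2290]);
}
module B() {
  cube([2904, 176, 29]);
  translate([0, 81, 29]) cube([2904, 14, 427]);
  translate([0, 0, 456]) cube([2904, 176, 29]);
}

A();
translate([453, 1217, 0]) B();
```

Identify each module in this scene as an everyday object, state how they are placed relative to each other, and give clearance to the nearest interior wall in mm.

A is a house frame. B is an I-beam. The I-beam sits inside the house frame, centred. The clearance to the nearest interior wall is 331 mm.

Clearances: x = 331, y = 1095; minimum 331 mm.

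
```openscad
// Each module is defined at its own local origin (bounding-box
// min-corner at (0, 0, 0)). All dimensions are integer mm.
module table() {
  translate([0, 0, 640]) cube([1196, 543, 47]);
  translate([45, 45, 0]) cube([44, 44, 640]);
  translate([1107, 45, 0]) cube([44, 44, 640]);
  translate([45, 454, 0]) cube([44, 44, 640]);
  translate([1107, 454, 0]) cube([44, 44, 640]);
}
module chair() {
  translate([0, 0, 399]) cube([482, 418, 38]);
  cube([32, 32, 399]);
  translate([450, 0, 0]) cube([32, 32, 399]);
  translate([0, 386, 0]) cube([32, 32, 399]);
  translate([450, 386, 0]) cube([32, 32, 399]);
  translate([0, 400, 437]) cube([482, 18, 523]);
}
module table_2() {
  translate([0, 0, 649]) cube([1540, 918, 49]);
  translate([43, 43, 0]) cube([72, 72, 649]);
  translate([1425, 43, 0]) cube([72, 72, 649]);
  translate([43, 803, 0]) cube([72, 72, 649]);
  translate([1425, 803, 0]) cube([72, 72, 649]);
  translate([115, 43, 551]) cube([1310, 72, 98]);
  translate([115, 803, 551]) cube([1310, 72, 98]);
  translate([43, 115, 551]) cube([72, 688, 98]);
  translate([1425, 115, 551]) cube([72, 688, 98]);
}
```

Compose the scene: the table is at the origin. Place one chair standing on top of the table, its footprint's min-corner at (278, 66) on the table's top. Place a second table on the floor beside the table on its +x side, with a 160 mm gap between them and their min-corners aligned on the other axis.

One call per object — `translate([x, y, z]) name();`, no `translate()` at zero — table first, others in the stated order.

table();
translate([278, 66, 687]) chair();
translate([1356, 0, 0]) table_2();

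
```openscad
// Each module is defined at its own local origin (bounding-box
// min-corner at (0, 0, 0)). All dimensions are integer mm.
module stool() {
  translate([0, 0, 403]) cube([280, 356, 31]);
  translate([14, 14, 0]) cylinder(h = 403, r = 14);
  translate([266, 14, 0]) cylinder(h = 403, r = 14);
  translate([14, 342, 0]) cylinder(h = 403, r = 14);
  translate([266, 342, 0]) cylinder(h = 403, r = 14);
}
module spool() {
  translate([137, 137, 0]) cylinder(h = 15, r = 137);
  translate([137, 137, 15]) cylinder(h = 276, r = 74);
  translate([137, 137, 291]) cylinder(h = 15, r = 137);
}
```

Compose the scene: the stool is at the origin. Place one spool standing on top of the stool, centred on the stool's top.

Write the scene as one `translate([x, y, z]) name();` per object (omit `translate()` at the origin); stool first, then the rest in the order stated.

stool();
translate([3, 41, 434]) spool();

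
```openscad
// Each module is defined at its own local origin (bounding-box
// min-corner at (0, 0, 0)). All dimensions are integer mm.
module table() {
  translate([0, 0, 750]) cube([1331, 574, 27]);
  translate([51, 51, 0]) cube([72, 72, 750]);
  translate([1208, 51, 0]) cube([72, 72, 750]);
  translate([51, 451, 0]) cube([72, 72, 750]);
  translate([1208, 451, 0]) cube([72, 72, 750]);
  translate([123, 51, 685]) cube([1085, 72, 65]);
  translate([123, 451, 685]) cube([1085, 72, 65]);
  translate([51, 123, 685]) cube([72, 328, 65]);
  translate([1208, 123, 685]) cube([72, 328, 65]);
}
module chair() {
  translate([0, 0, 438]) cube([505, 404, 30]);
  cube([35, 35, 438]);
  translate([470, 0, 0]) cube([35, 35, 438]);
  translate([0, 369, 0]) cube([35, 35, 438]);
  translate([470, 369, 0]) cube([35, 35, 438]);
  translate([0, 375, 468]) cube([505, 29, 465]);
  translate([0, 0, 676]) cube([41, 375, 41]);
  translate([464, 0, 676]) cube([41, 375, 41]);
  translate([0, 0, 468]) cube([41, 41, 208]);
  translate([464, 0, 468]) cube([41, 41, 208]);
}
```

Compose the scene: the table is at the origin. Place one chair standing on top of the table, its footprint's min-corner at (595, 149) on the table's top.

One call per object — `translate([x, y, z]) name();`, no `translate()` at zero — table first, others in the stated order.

table();
translate([595, 149, 777]) chair();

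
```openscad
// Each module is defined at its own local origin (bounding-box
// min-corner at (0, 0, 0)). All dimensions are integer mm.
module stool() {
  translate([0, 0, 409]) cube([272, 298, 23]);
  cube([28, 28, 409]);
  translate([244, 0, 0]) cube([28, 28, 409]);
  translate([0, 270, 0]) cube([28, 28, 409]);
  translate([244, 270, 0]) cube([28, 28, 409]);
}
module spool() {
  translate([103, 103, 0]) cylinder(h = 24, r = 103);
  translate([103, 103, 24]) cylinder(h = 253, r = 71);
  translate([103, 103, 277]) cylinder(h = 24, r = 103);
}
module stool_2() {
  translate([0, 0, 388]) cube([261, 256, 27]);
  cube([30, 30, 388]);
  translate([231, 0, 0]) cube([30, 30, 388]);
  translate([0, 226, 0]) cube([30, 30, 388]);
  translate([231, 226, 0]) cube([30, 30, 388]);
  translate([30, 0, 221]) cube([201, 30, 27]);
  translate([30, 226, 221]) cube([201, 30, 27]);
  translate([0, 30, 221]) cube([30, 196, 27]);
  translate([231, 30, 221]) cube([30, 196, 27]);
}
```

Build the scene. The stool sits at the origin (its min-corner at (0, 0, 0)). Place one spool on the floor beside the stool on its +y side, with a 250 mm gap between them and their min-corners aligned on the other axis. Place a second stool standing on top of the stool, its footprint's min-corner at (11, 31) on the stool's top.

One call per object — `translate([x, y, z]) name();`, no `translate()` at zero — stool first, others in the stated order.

stool();
translate([0, 548, 0]) spool();
translate([11, 31, 432]) stool_2();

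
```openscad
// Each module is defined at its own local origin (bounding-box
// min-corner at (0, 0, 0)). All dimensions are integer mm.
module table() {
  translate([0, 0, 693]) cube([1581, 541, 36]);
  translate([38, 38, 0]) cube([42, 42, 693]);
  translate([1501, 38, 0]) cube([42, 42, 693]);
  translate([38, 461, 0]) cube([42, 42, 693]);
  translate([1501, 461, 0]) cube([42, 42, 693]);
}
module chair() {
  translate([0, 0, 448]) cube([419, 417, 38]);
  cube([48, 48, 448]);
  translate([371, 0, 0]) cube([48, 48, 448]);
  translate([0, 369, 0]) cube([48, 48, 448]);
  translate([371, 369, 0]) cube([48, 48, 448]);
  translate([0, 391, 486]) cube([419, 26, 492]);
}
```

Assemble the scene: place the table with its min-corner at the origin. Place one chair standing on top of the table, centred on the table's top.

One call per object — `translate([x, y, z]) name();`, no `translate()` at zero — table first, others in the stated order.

table();
translate([581, 62, 729]) chair();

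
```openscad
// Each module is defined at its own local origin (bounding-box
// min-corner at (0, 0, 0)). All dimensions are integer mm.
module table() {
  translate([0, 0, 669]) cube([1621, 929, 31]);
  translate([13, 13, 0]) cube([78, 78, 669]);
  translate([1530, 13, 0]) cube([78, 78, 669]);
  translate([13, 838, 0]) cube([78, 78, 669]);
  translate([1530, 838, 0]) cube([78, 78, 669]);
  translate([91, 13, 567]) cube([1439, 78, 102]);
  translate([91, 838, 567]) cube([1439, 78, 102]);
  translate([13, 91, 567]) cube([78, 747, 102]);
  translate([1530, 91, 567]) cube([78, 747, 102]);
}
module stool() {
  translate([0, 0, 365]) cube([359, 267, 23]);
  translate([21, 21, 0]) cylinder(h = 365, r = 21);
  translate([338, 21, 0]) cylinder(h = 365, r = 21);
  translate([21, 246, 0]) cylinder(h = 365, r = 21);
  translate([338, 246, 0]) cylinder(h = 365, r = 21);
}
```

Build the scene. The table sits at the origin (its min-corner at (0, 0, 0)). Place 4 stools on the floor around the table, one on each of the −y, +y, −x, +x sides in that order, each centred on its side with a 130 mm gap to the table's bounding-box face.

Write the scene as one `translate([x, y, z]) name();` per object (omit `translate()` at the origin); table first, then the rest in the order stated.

table();
translate([631, -397, 0]) stool();
translate([631, 1059, 0]) stool();
translate([-489, 331, 0]) stool();
translate([1751, 331, 0]) stool();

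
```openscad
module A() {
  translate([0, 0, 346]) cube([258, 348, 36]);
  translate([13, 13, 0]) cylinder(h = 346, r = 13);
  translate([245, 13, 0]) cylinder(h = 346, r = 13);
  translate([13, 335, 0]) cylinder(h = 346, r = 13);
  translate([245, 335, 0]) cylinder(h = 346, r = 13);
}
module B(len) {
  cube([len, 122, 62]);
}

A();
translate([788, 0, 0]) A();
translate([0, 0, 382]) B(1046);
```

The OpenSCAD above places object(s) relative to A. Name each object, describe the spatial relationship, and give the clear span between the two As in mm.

Second stool starts at x = 788; first ends at x = 258; clear span = 788 − 258 = 530 mm.

A is a stool. B is a beam. A beam spans the tops of two stools. The clear span between the two stools is 530 mm.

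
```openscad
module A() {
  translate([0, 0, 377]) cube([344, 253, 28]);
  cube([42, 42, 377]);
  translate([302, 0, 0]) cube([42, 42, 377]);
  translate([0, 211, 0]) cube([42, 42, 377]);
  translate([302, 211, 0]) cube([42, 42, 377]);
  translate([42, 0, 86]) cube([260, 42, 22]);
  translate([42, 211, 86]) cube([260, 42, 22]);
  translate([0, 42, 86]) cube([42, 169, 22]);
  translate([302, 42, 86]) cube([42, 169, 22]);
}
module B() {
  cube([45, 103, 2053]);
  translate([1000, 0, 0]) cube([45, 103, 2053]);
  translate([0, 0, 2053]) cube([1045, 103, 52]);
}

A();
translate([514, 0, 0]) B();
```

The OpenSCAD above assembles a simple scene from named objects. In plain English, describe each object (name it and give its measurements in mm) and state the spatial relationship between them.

A is a four-legged stool. The seat is a 344×253×28 mm slab whose top surface is at z = 405 mm; four square legs, each 42×42 mm in cross-section, run from the floor (z = 0) to the underside of the seat, each flush with a corner of the seat. Four stretchers, 42 mm wide and 22 mm tall, connect adjacent legs with their undersides at z = 86 mm, each running between the inner faces of the legs it joins and aligned with the legs' outer faces on the other axis.

B is a rectangular door frame: two vertical jambs of 45×103 mm section, 2053 mm tall, with a clear opening 955 mm wide between their inner faces. A header 52 mm tall and 103 mm deep lies on top of the jambs and spans the full outside width.

The door frame is on the floor beside the stool on its +x side.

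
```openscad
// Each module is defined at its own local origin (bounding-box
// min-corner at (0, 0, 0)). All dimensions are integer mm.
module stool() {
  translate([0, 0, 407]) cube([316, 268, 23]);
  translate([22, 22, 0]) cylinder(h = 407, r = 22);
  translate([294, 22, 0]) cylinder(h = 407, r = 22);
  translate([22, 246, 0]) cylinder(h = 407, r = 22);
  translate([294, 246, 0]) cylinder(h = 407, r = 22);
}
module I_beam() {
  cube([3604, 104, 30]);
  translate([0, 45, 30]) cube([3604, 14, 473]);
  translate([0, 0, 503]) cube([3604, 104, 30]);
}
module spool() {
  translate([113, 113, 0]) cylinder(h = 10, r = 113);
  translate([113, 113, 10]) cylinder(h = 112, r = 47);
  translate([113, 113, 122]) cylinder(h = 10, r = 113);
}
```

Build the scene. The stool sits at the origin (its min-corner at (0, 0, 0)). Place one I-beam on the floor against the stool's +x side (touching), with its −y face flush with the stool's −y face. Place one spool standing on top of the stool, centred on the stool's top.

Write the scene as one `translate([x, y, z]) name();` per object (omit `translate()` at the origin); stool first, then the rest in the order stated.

stool();
translate([316, 0, 0]) I_beam();
translate([45, 21, 430]) spool();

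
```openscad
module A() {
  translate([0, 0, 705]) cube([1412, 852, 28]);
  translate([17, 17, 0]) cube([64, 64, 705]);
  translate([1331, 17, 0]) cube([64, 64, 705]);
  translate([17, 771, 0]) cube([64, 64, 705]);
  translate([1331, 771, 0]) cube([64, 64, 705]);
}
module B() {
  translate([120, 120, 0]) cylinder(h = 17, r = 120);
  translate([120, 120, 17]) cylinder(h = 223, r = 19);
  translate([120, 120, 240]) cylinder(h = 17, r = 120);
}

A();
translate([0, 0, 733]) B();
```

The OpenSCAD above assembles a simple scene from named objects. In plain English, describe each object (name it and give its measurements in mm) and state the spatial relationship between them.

A is a table: top 1412 mm (x) × 852 mm (y), 28 mm thick, upper face at z = 733 mm, on four 64×64 mm square legs, each inset 17 mm from the nearest pair of top edges, running from z = 0 to the bottom of the top.

B is a spool: two coaxial disc flanges of radius 120 mm and thickness 17 mm, joined by a core cylinder of radius 19 mm and height 223 mm. The lower flange rests on z = 0 and the three cylinders share a vertical axis.

The spool is on top of the table.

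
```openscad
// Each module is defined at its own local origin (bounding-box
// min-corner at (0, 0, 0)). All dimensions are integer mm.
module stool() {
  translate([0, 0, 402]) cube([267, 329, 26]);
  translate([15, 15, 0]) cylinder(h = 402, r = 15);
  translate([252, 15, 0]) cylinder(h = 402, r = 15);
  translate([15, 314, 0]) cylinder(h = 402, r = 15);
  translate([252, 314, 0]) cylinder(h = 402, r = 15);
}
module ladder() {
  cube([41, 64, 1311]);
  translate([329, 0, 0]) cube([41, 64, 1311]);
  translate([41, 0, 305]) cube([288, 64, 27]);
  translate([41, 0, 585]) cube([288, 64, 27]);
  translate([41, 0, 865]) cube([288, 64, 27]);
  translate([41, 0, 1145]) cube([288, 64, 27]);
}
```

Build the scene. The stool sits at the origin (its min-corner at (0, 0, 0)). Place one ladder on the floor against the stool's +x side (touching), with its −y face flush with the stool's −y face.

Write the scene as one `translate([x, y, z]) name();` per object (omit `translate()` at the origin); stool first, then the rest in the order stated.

stool();
translate([267, 0, 0]) ladder();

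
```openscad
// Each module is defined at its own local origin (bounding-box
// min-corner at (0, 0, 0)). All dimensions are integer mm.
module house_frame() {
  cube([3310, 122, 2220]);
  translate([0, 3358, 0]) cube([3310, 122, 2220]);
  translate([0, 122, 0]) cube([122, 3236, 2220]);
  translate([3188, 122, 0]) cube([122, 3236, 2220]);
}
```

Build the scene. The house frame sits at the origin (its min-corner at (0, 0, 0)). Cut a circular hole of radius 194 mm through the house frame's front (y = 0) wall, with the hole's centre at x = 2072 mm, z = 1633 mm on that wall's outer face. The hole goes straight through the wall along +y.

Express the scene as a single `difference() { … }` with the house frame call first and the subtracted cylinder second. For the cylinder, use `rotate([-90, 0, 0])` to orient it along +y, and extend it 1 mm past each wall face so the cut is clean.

difference() {
  house_frame();
  translate([2072, -1, 1633]) rotate([-90, 0, 0]) cylinder(h = 124, r = 194);
}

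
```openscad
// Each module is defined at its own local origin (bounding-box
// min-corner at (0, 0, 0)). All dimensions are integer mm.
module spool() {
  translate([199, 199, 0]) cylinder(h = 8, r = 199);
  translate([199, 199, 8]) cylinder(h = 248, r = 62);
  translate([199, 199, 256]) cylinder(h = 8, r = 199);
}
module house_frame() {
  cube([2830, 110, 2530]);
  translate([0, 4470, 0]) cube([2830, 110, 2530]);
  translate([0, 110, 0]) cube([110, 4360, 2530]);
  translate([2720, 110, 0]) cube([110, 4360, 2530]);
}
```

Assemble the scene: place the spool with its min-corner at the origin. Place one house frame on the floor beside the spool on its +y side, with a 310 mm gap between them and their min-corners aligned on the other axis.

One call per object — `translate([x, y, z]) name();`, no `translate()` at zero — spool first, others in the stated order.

spool();
translate([0, 708, 0]) house_frame();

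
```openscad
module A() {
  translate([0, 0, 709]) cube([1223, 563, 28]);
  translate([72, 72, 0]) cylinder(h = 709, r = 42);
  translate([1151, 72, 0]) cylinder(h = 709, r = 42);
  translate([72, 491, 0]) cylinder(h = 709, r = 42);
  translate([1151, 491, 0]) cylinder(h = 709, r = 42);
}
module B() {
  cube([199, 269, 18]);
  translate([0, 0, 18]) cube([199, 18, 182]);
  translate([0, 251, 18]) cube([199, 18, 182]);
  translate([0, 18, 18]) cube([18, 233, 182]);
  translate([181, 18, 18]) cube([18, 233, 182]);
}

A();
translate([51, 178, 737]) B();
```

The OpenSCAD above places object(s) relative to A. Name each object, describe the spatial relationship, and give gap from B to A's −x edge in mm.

The open box's min-x is at 51; the table's min-x is 0; gap = 51 mm.

A is a table. B is an open box. The open box is on top of the table. The gap from the open box to the table's −x edge is 51 mm.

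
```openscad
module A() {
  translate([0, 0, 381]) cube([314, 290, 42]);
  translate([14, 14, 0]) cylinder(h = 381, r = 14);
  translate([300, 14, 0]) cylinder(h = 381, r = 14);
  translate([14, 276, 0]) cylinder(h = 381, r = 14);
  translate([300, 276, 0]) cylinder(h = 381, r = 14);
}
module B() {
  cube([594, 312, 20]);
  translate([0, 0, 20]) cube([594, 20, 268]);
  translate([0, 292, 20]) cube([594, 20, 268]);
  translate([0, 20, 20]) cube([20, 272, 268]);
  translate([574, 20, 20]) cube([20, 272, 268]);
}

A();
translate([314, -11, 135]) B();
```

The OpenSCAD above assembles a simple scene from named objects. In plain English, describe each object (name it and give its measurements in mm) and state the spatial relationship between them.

A is a simple wooden stool: a rectangular seat 314 mm (x) by 290 mm (y), 42 mm thick, top face at z = 423 mm, on four round legs, each 28 mm in diameter. The legs rest on z = 0, each leg's axis is inset half a diameter from the nearest pair of seat edges (so the leg's bounding box is flush with the corner).

B is an open-topped rectangular box: outside dimensions 594×312×288 mm, with a uniform wall and base thickness of 20 mm. The base is a full 594×312 slab on the floor; four walls sit on top of the base. The front and back walls (the −y and +y sides) span the full width; the two side walls fit between them.

The open box is beside the stool with their tops flush at z = 423.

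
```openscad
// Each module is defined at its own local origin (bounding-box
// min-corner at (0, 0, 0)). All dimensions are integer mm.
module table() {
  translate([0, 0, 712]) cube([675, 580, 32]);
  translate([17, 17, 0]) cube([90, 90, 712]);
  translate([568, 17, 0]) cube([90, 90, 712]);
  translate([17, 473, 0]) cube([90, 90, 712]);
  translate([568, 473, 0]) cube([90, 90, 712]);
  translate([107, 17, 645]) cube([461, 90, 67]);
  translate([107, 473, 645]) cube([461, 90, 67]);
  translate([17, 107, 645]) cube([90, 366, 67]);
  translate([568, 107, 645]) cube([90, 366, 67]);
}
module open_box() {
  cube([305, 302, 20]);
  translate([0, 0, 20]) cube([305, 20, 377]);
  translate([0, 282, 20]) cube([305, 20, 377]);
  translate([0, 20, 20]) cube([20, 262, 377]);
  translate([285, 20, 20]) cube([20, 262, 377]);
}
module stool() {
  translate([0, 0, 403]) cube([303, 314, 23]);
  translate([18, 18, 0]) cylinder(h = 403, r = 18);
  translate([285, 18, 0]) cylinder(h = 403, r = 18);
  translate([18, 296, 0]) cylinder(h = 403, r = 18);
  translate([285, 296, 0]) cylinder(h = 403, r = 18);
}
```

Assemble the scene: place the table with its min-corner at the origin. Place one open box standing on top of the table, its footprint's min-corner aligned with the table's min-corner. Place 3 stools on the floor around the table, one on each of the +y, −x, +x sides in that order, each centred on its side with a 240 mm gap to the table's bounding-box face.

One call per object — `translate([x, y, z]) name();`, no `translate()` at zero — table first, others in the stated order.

table();
translate([0, 0, 744]) open_box();
translate([186, 820, 0]) stool();
translate([-543, 133, 0]) stool();
translate([915, 133, 0]) stool();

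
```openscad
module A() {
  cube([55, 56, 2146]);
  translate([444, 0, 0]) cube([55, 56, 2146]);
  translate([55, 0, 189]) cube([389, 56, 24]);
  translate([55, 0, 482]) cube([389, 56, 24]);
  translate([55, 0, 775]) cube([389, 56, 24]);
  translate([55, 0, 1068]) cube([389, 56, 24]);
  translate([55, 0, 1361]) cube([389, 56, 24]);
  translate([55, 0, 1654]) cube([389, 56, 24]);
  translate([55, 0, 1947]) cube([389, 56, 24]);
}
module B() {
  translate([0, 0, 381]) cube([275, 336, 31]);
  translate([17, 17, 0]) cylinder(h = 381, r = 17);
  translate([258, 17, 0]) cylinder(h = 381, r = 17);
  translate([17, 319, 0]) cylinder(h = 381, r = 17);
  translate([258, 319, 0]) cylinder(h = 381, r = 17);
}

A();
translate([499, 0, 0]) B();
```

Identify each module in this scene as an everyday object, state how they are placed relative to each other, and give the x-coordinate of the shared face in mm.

A is a ladder. B is a stool. The stool is against the ladder's +x side, with their −y faces flush. The x-coordinate of the shared face is 499 mm.

The ladder's +x face and the stool's −x face are both at x = 499 mm.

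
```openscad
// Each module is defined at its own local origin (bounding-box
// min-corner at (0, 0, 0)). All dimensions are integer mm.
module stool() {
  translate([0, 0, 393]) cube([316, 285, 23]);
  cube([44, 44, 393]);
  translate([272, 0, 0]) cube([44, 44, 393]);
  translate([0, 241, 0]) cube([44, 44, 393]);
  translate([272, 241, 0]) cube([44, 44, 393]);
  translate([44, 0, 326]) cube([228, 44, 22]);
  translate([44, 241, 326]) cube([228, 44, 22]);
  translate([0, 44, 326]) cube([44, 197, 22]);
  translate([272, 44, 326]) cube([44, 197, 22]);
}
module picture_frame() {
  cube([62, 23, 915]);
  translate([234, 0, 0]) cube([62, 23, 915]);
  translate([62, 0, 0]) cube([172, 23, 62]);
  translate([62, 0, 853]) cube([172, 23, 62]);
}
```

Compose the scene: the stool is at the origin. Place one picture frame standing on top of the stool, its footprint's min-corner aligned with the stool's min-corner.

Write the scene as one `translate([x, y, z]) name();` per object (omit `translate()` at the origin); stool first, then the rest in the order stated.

stool();
translate([0, 0, 416]) picture_frame();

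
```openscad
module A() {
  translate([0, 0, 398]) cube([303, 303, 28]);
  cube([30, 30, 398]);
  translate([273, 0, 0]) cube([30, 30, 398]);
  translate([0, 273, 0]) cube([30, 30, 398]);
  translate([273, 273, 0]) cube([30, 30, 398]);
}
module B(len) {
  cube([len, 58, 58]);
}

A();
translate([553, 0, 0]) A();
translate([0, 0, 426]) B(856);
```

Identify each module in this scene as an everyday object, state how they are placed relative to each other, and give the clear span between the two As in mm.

Second stool starts at x = 553; first ends at x = 303; clear span = 553 − 303 = 250 mm.

A is a stool. B is a beam. A beam spans the tops of two stools. The clear span between the two stools is 250 mm.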